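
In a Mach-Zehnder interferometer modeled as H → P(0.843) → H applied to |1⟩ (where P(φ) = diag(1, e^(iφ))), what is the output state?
(0.1674 - 0.3733i)|0⟩ + (0.8326 + 0.3733i)|1⟩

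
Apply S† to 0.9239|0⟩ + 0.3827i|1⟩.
0.9239|0⟩ + 0.3827|1⟩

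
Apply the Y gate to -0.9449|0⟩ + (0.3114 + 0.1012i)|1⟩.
(0.1012 - 0.3114i)|0⟩ - 0.9449i|1⟩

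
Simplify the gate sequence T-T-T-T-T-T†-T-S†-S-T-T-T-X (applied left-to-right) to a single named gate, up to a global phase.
X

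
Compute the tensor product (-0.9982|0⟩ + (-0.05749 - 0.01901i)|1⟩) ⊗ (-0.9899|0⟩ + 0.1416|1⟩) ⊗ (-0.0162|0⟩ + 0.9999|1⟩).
-0.01601|000⟩ + 0.988|001⟩ + 0.00229|010⟩ - 0.1413|011⟩ + (-0.0009219 - 0.0003049i)|100⟩ + (0.0569 + 0.01882i)|101⟩ + (0.0001319 + 0.00004361i)|110⟩ + (-0.00814 - 0.002692i)|111⟩

amp(|b₁b₂…⟩) = product of the factor amplitudes for bits b₁, b₂, …; only kets whose every factor amplitude is nonzero survive.
|000⟩: (-0.9982)(-0.9899)(-0.0162) = -0.01601
|001⟩: (-0.9982)(-0.9899)(0.9999) = 0.988
|010⟩: (-0.9982)(0.1416)(-0.0162) = 0.00229
|011⟩: (-0.9982)(0.1416)(0.9999) = -0.1413
|100⟩: (-0.05749 - 0.01901i)(-0.9899)(-0.0162) = (-0.0009219 - 0.0003049i)
|101⟩: (-0.05749 - 0.01901i)(-0.9899)(0.9999) = (0.0569 + 0.01882i)
|110⟩: (-0.05749 - 0.01901i)(0.1416)(-0.0162) = (0.0001319 + 0.00004361i)
|111⟩: (-0.05749 - 0.01901i)(0.1416)(0.9999) = (-0.00814 - 0.002692i)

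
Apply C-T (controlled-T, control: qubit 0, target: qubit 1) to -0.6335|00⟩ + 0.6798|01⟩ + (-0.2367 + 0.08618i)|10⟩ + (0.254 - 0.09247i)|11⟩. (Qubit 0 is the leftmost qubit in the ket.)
-0.6335|00⟩ + 0.6798|01⟩ + (-0.2367 + 0.08618i)|10⟩ + (0.245 + 0.1142i)|11⟩

C-T leaves the control-|0⟩ kets |00⟩, |01⟩ unchanged and applies T to qubit 1 on the control-|1⟩ pair (|10⟩, |11⟩).
T = [[1, 0], [0, (1/√2 + (1/√2)i)]].
With a = amp(|10⟩) = (-0.2367 + 0.08618i) and b = amp(|11⟩) = (0.254 - 0.09247i):
new amp(|10⟩) = (1)·a = (-0.2367 + 0.08618i)
new amp(|11⟩) = (1/√2 + (1/√2)i)·b = (0.245 + 0.1142i)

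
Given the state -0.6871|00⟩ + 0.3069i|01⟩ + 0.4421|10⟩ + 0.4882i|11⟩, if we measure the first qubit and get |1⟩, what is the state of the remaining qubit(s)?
0.6712|0⟩ + 0.7412i|1⟩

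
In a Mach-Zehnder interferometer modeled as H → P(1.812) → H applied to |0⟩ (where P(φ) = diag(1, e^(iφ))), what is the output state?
(0.3806 + 0.4855i)|0⟩ + (0.6194 - 0.4855i)|1⟩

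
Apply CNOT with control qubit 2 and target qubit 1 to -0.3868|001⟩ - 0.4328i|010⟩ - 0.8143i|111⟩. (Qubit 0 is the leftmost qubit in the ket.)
-0.4328i|010⟩ - 0.3868|011⟩ - 0.8143i|101⟩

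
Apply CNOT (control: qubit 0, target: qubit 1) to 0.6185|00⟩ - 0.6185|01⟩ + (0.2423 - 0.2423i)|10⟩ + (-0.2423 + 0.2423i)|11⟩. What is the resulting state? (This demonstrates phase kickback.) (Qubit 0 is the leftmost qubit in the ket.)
0.6185|00⟩ - 0.6185|01⟩ + (-0.2423 + 0.2423i)|10⟩ + (0.2423 - 0.2423i)|11⟩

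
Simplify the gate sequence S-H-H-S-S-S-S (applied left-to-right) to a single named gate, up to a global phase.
S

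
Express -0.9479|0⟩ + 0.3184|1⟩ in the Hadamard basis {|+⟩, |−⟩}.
-0.4451|+⟩ - 0.8954|−⟩

With |ψ⟩ = α|0⟩ + β|1⟩, the Hadamard-basis coefficients are ⟨+|ψ⟩ = (α + β)/√2 and ⟨−|ψ⟩ = (α − β)/√2.
Here α = -0.9479, β = 0.3184: (α + β)/√2 = -0.4451, (α − β)/√2 = -0.8954.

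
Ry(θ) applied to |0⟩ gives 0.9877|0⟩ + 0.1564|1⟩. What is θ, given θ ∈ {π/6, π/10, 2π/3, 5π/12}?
π/10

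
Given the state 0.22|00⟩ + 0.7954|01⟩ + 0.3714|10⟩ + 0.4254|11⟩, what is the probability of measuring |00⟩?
0.0484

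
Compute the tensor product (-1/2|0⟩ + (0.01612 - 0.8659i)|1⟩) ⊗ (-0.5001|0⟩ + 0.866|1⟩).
0.2501|00⟩ - 0.433|01⟩ + (-0.008062 + 0.433i)|10⟩ + (0.01396 - 0.7499i)|11⟩

amp(|b₁b₂…⟩) = product of the factor amplitudes for bits b₁, b₂, …; only kets whose every factor amplitude is nonzero survive.
|00⟩: (-1/2)(-0.5001) = 0.2501
|01⟩: (-1/2)(0.866) = -0.433
|10⟩: (0.01612 - 0.8659i)(-0.5001) = (-0.008062 + 0.433i)
|11⟩: (0.01612 - 0.8659i)(0.866) = (0.01396 - 0.7499i)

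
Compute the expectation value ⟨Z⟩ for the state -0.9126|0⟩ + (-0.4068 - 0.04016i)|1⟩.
0.6657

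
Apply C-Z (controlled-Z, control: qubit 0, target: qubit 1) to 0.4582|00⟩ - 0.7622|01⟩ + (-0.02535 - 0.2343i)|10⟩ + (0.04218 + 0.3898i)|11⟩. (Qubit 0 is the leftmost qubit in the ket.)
0.4582|00⟩ - 0.7622|01⟩ + (-0.02535 - 0.2343i)|10⟩ + (-0.04218 - 0.3898i)|11⟩

C-Z leaves the control-|0⟩ kets |00⟩, |01⟩ unchanged and applies Z to qubit 1 on the control-|1⟩ pair (|10⟩, |11⟩).
Z = [[1, 0], [0, -1]].
With a = amp(|10⟩) = (-0.02535 - 0.2343i) and b = amp(|11⟩) = (0.04218 + 0.3898i):
new amp(|10⟩) = (1)·a = (-0.02535 - 0.2343i)
new amp(|11⟩) = (-1)·b = (-0.04218 - 0.3898i)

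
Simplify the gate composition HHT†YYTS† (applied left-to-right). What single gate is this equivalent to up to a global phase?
S†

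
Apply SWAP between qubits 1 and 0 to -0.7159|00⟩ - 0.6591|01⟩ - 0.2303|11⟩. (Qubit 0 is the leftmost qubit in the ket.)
-0.7159|00⟩ - 0.6591|10⟩ - 0.2303|11⟩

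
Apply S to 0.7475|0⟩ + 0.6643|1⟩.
0.7475|0⟩ + 0.6643i|1⟩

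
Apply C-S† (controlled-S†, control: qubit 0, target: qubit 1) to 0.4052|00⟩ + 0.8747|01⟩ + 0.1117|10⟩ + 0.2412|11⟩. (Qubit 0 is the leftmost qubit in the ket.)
0.4052|00⟩ + 0.8747|01⟩ + 0.1117|10⟩ - 0.2412i|11⟩

C-S† leaves the control-|0⟩ kets |00⟩, |01⟩ unchanged and applies S† to qubit 1 on the control-|1⟩ pair (|10⟩, |11⟩).
S† = [[1, 0], [0, -i]].
With a = amp(|10⟩) = 0.1117 and b = amp(|11⟩) = 0.2412:
new amp(|10⟩) = (1)·a = 0.1117
new amp(|11⟩) = (-i)·b = -0.2412i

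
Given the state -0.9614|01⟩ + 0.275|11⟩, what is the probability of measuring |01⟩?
0.9243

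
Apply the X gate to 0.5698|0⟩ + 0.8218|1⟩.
0.8218|0⟩ + 0.5698|1⟩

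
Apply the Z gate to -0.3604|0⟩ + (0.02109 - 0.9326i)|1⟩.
-0.3604|0⟩ + (-0.02109 + 0.9326i)|1⟩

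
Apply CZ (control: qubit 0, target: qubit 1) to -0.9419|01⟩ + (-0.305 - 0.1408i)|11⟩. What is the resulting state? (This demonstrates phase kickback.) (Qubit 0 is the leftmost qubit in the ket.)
-0.9419|01⟩ + (0.305 + 0.1408i)|11⟩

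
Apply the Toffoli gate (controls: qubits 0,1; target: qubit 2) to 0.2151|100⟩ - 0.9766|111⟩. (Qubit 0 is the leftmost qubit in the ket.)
0.2151|100⟩ - 0.9766|110⟩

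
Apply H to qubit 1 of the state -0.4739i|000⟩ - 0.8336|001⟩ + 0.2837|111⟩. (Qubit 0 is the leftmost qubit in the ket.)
-0.3351i|000⟩ - 0.5894|001⟩ - 0.3351i|010⟩ - 0.5894|011⟩ + 0.2006|101⟩ - 0.2006|111⟩

H on qubit 1 mixes each pair of kets that differ only in qubit 1: amplitudes (a, b) of (|…0…⟩, |…1…⟩) become ((a + b)/√2, (a − b)/√2). Kets absent from the input have amplitude 0.
(|000⟩, |010⟩): (a, b) = (-0.4739i, 0) → (-0.3351i, -0.3351i)
(|001⟩, |011⟩): (a, b) = (-0.8336, 0) → (-0.5894, -0.5894)
(|101⟩, |111⟩): (a, b) = (0, 0.2837) → (0.2006, -0.2006)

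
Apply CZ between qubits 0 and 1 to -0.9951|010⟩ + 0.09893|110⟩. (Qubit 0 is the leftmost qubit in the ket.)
-0.9951|010⟩ - 0.09893|110⟩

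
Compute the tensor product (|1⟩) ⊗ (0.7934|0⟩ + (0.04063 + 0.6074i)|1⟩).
0.7934|10⟩ + (0.04063 + 0.6074i)|11⟩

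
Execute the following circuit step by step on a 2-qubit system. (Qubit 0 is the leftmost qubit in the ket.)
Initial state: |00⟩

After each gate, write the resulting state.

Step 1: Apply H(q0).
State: 1/√2|00⟩ + 1/√2|10⟩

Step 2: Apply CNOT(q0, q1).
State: 1/√2|00⟩ + 1/√2|11⟩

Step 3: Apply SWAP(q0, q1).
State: 1/√2|00⟩ + 1/√2|11⟩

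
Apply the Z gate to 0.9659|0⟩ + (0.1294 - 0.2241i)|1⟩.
0.9659|0⟩ + (-0.1294 + 0.2241i)|1⟩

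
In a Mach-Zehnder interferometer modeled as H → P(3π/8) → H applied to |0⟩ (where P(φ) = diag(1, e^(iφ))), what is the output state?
(0.6913 + 0.4619i)|0⟩ + (0.3087 - 0.4619i)|1⟩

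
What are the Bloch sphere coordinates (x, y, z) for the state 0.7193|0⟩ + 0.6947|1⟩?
(0.9994, 0, 0.03478)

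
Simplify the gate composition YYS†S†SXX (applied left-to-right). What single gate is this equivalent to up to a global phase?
S†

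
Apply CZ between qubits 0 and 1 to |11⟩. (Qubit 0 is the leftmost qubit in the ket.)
-|11⟩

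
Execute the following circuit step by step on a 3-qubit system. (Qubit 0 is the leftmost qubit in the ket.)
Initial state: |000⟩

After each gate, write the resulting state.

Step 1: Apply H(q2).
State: 1/√2|000⟩ + 1/√2|001⟩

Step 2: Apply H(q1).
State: 1/2|000⟩ + 1/2|001⟩ + 1/2|010⟩ + 1/2|011⟩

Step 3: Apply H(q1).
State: 1/√2|000⟩ + 1/√2|001⟩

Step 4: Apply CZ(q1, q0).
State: 1/√2|000⟩ + 1/√2|001⟩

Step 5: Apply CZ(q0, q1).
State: 1/√2|000⟩ + 1/√2|001⟩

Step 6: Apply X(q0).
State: 1/√2|100⟩ + 1/√2|101⟩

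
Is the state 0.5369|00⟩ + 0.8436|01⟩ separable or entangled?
Separable

Writing the state as a|00⟩ + b|01⟩ + c|10⟩ + d|11⟩, it is a product state iff ad − bc = 0.
Here (a, b, c, d) = (0.5369, 0.8436, 0, 0): ad − bc = (0.5369)(0) − (0.8436)(0) = 0, so the state is separable.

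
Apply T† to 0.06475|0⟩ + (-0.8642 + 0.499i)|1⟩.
0.06475|0⟩ + (-0.2582 + 0.9639i)|1⟩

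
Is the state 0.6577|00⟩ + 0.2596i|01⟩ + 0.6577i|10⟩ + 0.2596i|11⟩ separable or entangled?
Entangled

Writing the state as a|00⟩ + b|01⟩ + c|10⟩ + d|11⟩, it is a product state iff ad − bc = 0.
Here (a, b, c, d) = (0.6577, 0.2596i, 0.6577i, 0.2596i): ad − bc = (0.6577)(0.2596i) − (0.2596i)(0.6577i) = (0.1707 + 0.1707i) ≠ 0, so the state is entangled.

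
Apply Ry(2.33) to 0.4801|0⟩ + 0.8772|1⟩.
-0.6164|0⟩ + 0.7874|1⟩

Ry(2.33) = [[cos(θ/2), −sin(θ/2)], [sin(θ/2), cos(θ/2)]]; θ = 2.33, cos(θ/2) ≈ 0.394751, sin(θ/2) ≈ 0.918788.
With a = amp(|0⟩) = 0.4801 and b = amp(|1⟩) = 0.8772:
new amp(|0⟩) = (0.394751)·a + (-0.918788)·b = -0.6164
new amp(|1⟩) = (0.918788)·a + (0.394751)·b = 0.7874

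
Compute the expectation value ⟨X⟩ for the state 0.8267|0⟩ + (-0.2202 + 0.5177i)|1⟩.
-0.3641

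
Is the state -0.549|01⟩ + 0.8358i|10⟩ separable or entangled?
Entangled

Writing the state as a|00⟩ + b|01⟩ + c|10⟩ + d|11⟩, it is a product state iff ad − bc = 0.
Here (a, b, c, d) = (0, -0.549, 0.8358i, 0): ad − bc = (0)(0) − (-0.549)(0.8358i) = 0.4589i ≠ 0, so the state is entangled.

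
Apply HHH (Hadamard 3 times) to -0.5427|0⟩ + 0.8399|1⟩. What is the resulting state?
0.2102|0⟩ - 0.9776|1⟩

H² = I, so H^3 = H: a single Hadamard. With (a, b) = (-0.5427, 0.8399), H gives ((a + b)/√2, (a − b)/√2) = (0.2102, -0.9776).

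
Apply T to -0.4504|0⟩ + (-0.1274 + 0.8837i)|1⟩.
-0.4504|0⟩ + (-0.715 + 0.5348i)|1⟩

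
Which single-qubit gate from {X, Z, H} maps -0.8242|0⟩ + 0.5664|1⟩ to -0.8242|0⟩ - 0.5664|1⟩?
Z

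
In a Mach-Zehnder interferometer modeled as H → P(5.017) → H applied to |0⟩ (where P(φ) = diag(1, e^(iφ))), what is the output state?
(0.65 - 0.477i)|0⟩ + (0.35 + 0.477i)|1⟩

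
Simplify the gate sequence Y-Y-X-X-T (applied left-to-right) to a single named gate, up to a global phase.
T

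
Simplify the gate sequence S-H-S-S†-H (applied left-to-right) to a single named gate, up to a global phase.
S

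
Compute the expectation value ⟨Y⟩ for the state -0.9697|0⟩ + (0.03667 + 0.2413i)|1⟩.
-0.468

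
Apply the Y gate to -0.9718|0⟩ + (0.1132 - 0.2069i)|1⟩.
(-0.2069 - 0.1132i)|0⟩ - 0.9718i|1⟩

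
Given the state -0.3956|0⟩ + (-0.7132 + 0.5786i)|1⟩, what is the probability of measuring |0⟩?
0.1565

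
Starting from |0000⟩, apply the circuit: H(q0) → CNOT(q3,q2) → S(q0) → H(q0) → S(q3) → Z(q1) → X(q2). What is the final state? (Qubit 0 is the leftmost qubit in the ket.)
(1/2 + (1/2)i)|0010⟩ + (1/2 - (1/2)i)|1010⟩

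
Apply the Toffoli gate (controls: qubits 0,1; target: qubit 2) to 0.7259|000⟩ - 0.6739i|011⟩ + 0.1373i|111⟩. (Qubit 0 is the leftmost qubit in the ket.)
0.7259|000⟩ - 0.6739i|011⟩ + 0.1373i|110⟩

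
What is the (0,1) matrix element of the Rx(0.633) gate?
-0.3112i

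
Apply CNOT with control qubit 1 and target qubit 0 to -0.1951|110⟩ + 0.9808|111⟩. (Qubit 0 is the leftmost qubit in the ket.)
-0.1951|010⟩ + 0.9808|011⟩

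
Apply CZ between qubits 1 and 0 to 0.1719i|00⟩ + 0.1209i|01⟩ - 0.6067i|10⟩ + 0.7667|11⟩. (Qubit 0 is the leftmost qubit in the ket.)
0.1719i|00⟩ + 0.1209i|01⟩ - 0.6067i|10⟩ - 0.7667|11⟩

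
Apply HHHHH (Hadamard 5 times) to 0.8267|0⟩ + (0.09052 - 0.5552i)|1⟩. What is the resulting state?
(0.6486 - 0.3926i)|0⟩ + (0.5206 + 0.3926i)|1⟩

H² = I, so H^5 = H: a single Hadamard. With (a, b) = (0.8267, (0.09052 - 0.5552i)), H gives ((a + b)/√2, (a − b)/√2) = ((0.6486 - 0.3926i), (0.5206 + 0.3926i)).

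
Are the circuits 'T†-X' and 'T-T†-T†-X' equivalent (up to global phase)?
Yes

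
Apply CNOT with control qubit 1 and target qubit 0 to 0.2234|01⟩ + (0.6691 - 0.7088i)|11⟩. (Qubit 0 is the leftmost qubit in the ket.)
(0.6691 - 0.7088i)|01⟩ + 0.2234|11⟩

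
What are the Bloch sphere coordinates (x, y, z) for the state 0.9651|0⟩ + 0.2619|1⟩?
(0.5055, 0, 0.8628)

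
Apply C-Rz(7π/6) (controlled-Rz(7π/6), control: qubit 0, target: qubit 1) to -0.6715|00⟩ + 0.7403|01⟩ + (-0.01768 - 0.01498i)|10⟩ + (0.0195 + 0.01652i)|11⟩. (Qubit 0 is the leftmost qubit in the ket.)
-0.6715|00⟩ + 0.7403|01⟩ + (-0.009894 + 0.02095i)|10⟩ + (-0.021 + 0.01456i)|11⟩

C-Rz(7π/6) leaves the control-|0⟩ kets |00⟩, |01⟩ unchanged and applies Rz(7π/6) to qubit 1 on the control-|1⟩ pair (|10⟩, |11⟩).
Rz(7π/6) = [[e^(−iθ/2), 0], [0, e^(iθ/2)]] with e^(±iθ/2) = cos(θ/2) ± i·sin(θ/2); θ = 7π/6, cos(θ/2) ≈ -0.258819, sin(θ/2) ≈ 0.965926.
With a = amp(|10⟩) = (-0.01768 - 0.01498i) and b = amp(|11⟩) = (0.0195 + 0.01652i):
new amp(|10⟩) = (-0.258819 - 0.965926i)·a = (-0.009894 + 0.02095i)
new amp(|11⟩) = (-0.258819 + 0.965926i)·b = (-0.021 + 0.01456i)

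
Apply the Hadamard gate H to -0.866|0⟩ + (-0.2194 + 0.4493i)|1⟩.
(-0.7675 + 0.3177i)|0⟩ + (-0.4572 - 0.3177i)|1⟩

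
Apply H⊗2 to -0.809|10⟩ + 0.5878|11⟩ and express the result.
-0.1106|00⟩ - 0.6984|01⟩ + 0.1106|10⟩ + 0.6984|11⟩

H⊗2 gives amp(|y⟩) = (1/2) Σ_x (−1)^(x·y) amp(|x⟩), where x·y is the number of positions in which both x and y have a 1.
|00⟩: (-0.809 + 0.5878)/2 = -0.1106
|01⟩: (-0.809 - 0.5878)/2 = -0.6984
|10⟩: (0.809 - 0.5878)/2 = 0.1106
|11⟩: (0.809 + 0.5878)/2 = 0.6984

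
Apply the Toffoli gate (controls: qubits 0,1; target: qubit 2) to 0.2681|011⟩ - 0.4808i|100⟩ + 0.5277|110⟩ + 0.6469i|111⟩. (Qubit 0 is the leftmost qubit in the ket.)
0.2681|011⟩ - 0.4808i|100⟩ + 0.6469i|110⟩ + 0.5277|111⟩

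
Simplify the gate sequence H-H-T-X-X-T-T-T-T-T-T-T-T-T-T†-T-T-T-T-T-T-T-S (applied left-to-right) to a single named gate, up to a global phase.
S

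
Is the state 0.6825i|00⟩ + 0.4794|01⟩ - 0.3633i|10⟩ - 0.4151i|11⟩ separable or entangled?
Entangled

Writing the state as a|00⟩ + b|01⟩ + c|10⟩ + d|11⟩, it is a product state iff ad − bc = 0.
Here (a, b, c, d) = (0.6825i, 0.4794, -0.3633i, -0.4151i): ad − bc = (0.6825i)(-0.4151i) − (0.4794)(-0.3633i) = (0.2833 + 0.1742i) ≠ 0, so the state is entangled.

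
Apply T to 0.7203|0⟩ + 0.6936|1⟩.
0.7203|0⟩ + (0.4904 + 0.4904i)|1⟩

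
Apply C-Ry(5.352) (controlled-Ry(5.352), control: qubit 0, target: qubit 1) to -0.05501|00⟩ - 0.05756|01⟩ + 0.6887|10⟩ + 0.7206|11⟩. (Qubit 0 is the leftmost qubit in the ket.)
-0.05501|00⟩ - 0.05756|01⟩ - 0.9389|10⟩ - 0.3347|11⟩

C-Ry(5.352) leaves the control-|0⟩ kets |00⟩, |01⟩ unchanged and applies Ry(5.352) to qubit 1 on the control-|1⟩ pair (|10⟩, |11⟩).
Ry(5.352) = [[cos(θ/2), −sin(θ/2)], [sin(θ/2), cos(θ/2)]]; θ = 5.352, cos(θ/2) ≈ -0.893556, sin(θ/2) ≈ 0.448952.
With a = amp(|10⟩) = 0.6887 and b = amp(|11⟩) = 0.7206:
new amp(|10⟩) = (-0.893556)·a + (-0.448952)·b = -0.9389
new amp(|11⟩) = (0.448952)·a + (-0.893556)·b = -0.3347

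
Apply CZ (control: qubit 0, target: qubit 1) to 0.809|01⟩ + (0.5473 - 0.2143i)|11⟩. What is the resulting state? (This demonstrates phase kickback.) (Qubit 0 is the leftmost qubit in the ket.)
0.809|01⟩ + (-0.5473 + 0.2143i)|11⟩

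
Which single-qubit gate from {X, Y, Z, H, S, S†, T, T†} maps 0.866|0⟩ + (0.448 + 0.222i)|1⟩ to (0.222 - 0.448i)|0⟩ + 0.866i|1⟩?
Y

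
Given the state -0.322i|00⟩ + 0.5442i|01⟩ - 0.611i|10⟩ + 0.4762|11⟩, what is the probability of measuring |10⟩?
0.3733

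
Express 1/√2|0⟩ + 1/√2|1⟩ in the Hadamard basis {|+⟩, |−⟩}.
|+⟩

With |ψ⟩ = α|0⟩ + β|1⟩, the Hadamard-basis coefficients are ⟨+|ψ⟩ = (α + β)/√2 and ⟨−|ψ⟩ = (α − β)/√2.
Here α = 1/√2, β = 1/√2: (α + β)/√2 = 1, (α − β)/√2 = 0.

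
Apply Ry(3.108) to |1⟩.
-0.9999|0⟩ + 0.0168|1⟩

Ry(3.108) = [[cos(θ/2), −sin(θ/2)], [sin(θ/2), cos(θ/2)]]; θ = 3.108, cos(θ/2) ≈ 0.0167955, sin(θ/2) ≈ 0.999859.
With a = amp(|0⟩) = 0 and b = amp(|1⟩) = 1:
new amp(|0⟩) = (0.0167955)·a + (-0.999859)·b = -0.9999
new amp(|1⟩) = (0.999859)·a + (0.0167955)·b = 0.0168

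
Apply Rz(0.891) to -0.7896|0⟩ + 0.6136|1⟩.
(-0.7125 + 0.3402i)|0⟩ + (0.5537 + 0.2644i)|1⟩

Rz(0.891) = [[e^(−iθ/2), 0], [0, e^(iθ/2)]] with e^(±iθ/2) = cos(θ/2) ± i·sin(θ/2); θ = 0.891, cos(θ/2) ≈ 0.902395, sin(θ/2) ≈ 0.430909.
With a = amp(|0⟩) = -0.7896 and b = amp(|1⟩) = 0.6136:
new amp(|0⟩) = (0.902395 - 0.430909i)·a = (-0.7125 + 0.3402i)
new amp(|1⟩) = (0.902395 + 0.430909i)·b = (0.5537 + 0.2644i)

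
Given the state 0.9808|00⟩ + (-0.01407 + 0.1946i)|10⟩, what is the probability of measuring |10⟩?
0.03807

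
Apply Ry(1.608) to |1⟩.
-0.7201|0⟩ + 0.6938|1⟩

Ry(1.608) = [[cos(θ/2), −sin(θ/2)], [sin(θ/2), cos(θ/2)]]; θ = 1.608, cos(θ/2) ≈ 0.693832, sin(θ/2) ≈ 0.720137.
With a = amp(|0⟩) = 0 and b = amp(|1⟩) = 1:
new amp(|0⟩) = (0.693832)·a + (-0.720137)·b = -0.7201
new amp(|1⟩) = (0.720137)·a + (0.693832)·b = 0.6938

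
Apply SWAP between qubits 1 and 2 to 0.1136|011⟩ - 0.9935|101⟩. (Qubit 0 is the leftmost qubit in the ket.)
0.1136|011⟩ - 0.9935|110⟩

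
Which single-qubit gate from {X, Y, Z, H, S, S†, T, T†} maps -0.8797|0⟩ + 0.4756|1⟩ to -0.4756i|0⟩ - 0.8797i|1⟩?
Y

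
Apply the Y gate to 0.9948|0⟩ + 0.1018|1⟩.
-0.1018i|0⟩ + 0.9948i|1⟩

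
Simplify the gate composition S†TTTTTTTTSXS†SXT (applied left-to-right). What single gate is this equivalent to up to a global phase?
T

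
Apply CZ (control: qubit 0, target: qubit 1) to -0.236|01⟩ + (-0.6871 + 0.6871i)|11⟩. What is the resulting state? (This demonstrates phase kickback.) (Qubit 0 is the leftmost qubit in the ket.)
-0.236|01⟩ + (0.6871 - 0.6871i)|11⟩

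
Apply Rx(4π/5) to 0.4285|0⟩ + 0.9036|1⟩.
(0.1324 - 0.8594i)|0⟩ + (0.2792 - 0.4075i)|1⟩

Rx(4π/5) = [[cos(θ/2), −i·sin(θ/2)], [−i·sin(θ/2), cos(θ/2)]]; θ = 4π/5, cos(θ/2) ≈ 0.309017, sin(θ/2) ≈ 0.951057.
With a = amp(|0⟩) = 0.4285 and b = amp(|1⟩) = 0.9036:
new amp(|0⟩) = (0.309017)·a + (-0.951057i)·b = (0.1324 - 0.8594i)
new amp(|1⟩) = (-0.951057i)·a + (0.309017)·b = (0.2792 - 0.4075i)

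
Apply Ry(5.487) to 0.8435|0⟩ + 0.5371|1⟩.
-0.9858|0⟩ - 0.1681|1⟩

Ry(5.487) = [[cos(θ/2), −sin(θ/2)], [sin(θ/2), cos(θ/2)]]; θ = 5.487, cos(θ/2) ≈ -0.921802, sin(θ/2) ≈ 0.387661.
With a = amp(|0⟩) = 0.8435 and b = amp(|1⟩) = 0.5371:
new amp(|0⟩) = (-0.921802)·a + (-0.387661)·b = -0.9858
new amp(|1⟩) = (0.387661)·a + (-0.921802)·b = -0.1681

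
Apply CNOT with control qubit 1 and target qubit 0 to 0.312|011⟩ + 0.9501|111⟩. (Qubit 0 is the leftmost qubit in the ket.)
0.9501|011⟩ + 0.312|111⟩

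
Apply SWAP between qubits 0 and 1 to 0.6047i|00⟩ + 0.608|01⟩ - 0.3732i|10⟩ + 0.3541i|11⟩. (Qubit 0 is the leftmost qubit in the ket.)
0.6047i|00⟩ - 0.3732i|01⟩ + 0.608|10⟩ + 0.3541i|11⟩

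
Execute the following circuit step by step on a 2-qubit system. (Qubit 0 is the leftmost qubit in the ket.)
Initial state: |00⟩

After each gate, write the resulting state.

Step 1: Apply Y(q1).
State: i|01⟩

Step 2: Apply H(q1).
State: (1/√2)i|00⟩ - (1/√2)i|01⟩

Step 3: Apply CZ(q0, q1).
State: (1/√2)i|00⟩ - (1/√2)i|01⟩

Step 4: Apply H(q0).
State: (1/2)i|00⟩ - (1/2)i|01⟩ + (1/2)i|10⟩ - (1/2)i|11⟩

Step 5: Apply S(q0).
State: (1/2)i|00⟩ - (1/2)i|01⟩ - 1/2|10⟩ + 1/2|11⟩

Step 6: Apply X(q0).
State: -1/2|00⟩ + 1/2|01⟩ + (1/2)i|10⟩ - (1/2)i|11⟩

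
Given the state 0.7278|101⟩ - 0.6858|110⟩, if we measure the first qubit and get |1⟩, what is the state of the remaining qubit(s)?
0.7278|01⟩ - 0.6858|10⟩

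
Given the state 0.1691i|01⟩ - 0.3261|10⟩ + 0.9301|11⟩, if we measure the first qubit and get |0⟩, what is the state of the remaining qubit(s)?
i|1⟩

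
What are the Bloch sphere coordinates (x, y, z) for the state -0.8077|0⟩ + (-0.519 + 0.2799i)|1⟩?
(0.8384, -0.4522, 0.3047)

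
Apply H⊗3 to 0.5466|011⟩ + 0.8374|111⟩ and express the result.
0.4893|000⟩ - 0.4893|001⟩ - 0.4893|010⟩ + 0.4893|011⟩ - 0.1028|100⟩ + 0.1028|101⟩ + 0.1028|110⟩ - 0.1028|111⟩

H⊗3 gives amp(|y⟩) = (1/2√2) Σ_x (−1)^(x·y) amp(|x⟩), where x·y is the number of positions in which both x and y have a 1.
|000⟩: (0.5466 + 0.8374)/(2√2) = 0.4893
|001⟩: (-0.5466 - 0.8374)/(2√2) = -0.4893
|010⟩: (-0.5466 - 0.8374)/(2√2) = -0.4893
|011⟩: (0.5466 + 0.8374)/(2√2) = 0.4893
|100⟩: (0.5466 - 0.8374)/(2√2) = -0.1028
|101⟩: (-0.5466 + 0.8374)/(2√2) = 0.1028
|110⟩: (-0.5466 + 0.8374)/(2√2) = 0.1028
|111⟩: (0.5466 - 0.8374)/(2√2) = -0.1028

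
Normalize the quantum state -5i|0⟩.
-i|0⟩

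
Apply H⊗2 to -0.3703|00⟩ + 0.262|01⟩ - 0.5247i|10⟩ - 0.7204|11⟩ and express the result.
(-0.4144 - 0.2624i)|00⟩ + (0.04405 - 0.2624i)|01⟩ + (0.3061 + 0.2624i)|10⟩ + (-0.6764 + 0.2624i)|11⟩

H⊗2 gives amp(|y⟩) = (1/2) Σ_x (−1)^(x·y) amp(|x⟩), where x·y is the number of positions in which both x and y have a 1.
|00⟩: (-0.3703 + 0.262 - 0.5247i - 0.7204)/2 = (-0.4144 - 0.2624i)
|01⟩: (-0.3703 - 0.262 - 0.5247i + 0.7204)/2 = (0.04405 - 0.2624i)
|10⟩: (-0.3703 + 0.262 + 0.5247i + 0.7204)/2 = (0.3061 + 0.2624i)
|11⟩: (-0.3703 - 0.262 + 0.5247i - 0.7204)/2 = (-0.6764 + 0.2624i)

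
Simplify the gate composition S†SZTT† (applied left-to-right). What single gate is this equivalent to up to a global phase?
Z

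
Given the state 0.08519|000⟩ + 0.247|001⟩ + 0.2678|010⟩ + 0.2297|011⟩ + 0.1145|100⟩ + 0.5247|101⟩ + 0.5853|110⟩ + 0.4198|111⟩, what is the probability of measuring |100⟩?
0.01311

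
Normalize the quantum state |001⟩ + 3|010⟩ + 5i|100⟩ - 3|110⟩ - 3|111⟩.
0.1374|001⟩ + 0.4121|010⟩ + 0.6868i|100⟩ - 0.4121|110⟩ - 0.4121|111⟩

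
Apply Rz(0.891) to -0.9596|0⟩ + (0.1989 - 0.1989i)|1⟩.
(-0.8659 + 0.4135i)|0⟩ + (0.2652 - 0.09378i)|1⟩

Rz(0.891) = [[e^(−iθ/2), 0], [0, e^(iθ/2)]] with e^(±iθ/2) = cos(θ/2) ± i·sin(θ/2); θ = 0.891, cos(θ/2) ≈ 0.902395, sin(θ/2) ≈ 0.430909.
With a = amp(|0⟩) = -0.9596 and b = amp(|1⟩) = (0.1989 - 0.1989i):
new amp(|0⟩) = (0.902395 - 0.430909i)·a = (-0.8659 + 0.4135i)
new amp(|1⟩) = (0.902395 + 0.430909i)·b = (0.2652 - 0.09378i)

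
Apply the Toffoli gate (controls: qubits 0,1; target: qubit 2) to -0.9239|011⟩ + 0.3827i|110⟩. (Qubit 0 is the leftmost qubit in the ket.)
-0.9239|011⟩ + 0.3827i|111⟩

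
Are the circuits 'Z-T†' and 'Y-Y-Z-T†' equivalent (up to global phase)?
Yes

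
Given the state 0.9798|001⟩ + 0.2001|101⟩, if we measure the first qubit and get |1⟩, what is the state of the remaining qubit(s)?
|01⟩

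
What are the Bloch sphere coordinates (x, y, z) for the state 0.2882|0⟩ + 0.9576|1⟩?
(0.552, 0, -0.8339)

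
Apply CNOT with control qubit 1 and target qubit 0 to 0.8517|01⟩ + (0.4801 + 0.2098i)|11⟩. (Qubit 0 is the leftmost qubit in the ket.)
(0.4801 + 0.2098i)|01⟩ + 0.8517|11⟩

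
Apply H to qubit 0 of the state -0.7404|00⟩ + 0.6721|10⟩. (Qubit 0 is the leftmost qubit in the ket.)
-0.0483|00⟩ - 0.9988|10⟩

H on qubit 0 mixes each pair of kets that differ only in qubit 0: amplitudes (a, b) of (|…0…⟩, |…1…⟩) become ((a + b)/√2, (a − b)/√2). Kets absent from the input have amplitude 0.
(|00⟩, |10⟩): (a, b) = (-0.7404, 0.6721) → (-0.0483, -0.9988)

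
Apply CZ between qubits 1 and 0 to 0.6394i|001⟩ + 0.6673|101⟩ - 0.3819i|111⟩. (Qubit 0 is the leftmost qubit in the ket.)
0.6394i|001⟩ + 0.6673|101⟩ + 0.3819i|111⟩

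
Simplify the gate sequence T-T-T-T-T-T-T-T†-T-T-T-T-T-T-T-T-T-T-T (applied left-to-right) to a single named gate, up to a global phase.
T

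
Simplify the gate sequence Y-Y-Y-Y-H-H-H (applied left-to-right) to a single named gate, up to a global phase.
H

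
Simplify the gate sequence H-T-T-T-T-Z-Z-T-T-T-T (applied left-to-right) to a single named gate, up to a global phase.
H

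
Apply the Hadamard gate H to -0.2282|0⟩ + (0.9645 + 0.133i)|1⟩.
(0.5206 + 0.09405i)|0⟩ + (-0.8434 - 0.09405i)|1⟩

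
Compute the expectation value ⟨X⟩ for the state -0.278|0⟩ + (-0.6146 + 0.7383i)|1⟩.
0.3417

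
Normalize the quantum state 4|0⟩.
|0⟩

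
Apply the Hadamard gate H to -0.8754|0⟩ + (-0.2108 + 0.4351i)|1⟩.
(-0.7681 + 0.3077i)|0⟩ + (-0.4699 - 0.3077i)|1⟩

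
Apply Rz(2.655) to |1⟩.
(0.2409 + 0.9705i)|1⟩

Rz(2.655) = [[e^(−iθ/2), 0], [0, e^(iθ/2)]] with e^(±iθ/2) = cos(θ/2) ± i·sin(θ/2); θ = 2.655, cos(θ/2) ≈ 0.240903, sin(θ/2) ≈ 0.970549.
With a = amp(|0⟩) = 0 and b = amp(|1⟩) = 1:
new amp(|0⟩) = (0.240903 - 0.970549i)·a = 0
new amp(|1⟩) = (0.240903 + 0.970549i)·b = (0.2409 + 0.9705i)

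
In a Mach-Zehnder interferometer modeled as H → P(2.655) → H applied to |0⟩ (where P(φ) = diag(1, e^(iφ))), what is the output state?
(0.05803 + 0.2338i)|0⟩ + (0.942 - 0.2338i)|1⟩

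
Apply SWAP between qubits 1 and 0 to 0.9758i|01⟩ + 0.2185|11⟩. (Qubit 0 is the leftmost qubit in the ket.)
0.9758i|10⟩ + 0.2185|11⟩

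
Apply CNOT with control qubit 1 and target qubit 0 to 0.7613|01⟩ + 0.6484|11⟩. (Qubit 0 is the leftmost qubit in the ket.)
0.6484|01⟩ + 0.7613|11⟩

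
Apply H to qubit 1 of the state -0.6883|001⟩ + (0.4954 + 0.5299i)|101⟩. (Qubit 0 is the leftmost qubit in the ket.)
-0.4867|001⟩ - 0.4867|011⟩ + (0.3503 + 0.3747i)|101⟩ + (0.3503 + 0.3747i)|111⟩

H on qubit 1 mixes each pair of kets that differ only in qubit 1: amplitudes (a, b) of (|…0…⟩, |…1…⟩) become ((a + b)/√2, (a − b)/√2). Kets absent from the input have amplitude 0.
(|001⟩, |011⟩): (a, b) = (-0.6883, 0) → (-0.4867, -0.4867)
(|101⟩, |111⟩): (a, b) = ((0.4954 + 0.5299i), 0) → ((0.3503 + 0.3747i), (0.3503 + 0.3747i))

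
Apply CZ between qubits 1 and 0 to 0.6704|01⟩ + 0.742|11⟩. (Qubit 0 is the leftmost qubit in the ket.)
0.6704|01⟩ - 0.742|11⟩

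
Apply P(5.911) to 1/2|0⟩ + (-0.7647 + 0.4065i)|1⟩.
1/2|0⟩ + (-0.5645 + 0.6568i)|1⟩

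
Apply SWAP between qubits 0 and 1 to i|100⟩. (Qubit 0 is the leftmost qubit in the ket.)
i|010⟩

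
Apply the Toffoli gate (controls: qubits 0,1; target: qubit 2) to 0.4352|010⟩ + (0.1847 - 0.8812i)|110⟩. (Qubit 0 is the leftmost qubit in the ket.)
0.4352|010⟩ + (0.1847 - 0.8812i)|111⟩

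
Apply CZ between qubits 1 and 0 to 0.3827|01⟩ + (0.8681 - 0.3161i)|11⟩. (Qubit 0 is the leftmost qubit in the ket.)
0.3827|01⟩ + (-0.8681 + 0.3161i)|11⟩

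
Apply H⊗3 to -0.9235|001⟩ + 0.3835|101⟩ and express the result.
-0.1909|000⟩ + 0.1909|001⟩ - 0.1909|010⟩ + 0.1909|011⟩ - 0.4621|100⟩ + 0.4621|101⟩ - 0.4621|110⟩ + 0.4621|111⟩

H⊗3 gives amp(|y⟩) = (1/2√2) Σ_x (−1)^(x·y) amp(|x⟩), where x·y is the number of positions in which both x and y have a 1.
|000⟩: (-0.9235 + 0.3835)/(2√2) = -0.1909
|001⟩: (0.9235 - 0.3835)/(2√2) = 0.1909
|010⟩: (-0.9235 + 0.3835)/(2√2) = -0.1909
|011⟩: (0.9235 - 0.3835)/(2√2) = 0.1909
|100⟩: (-0.9235 - 0.3835)/(2√2) = -0.4621
|101⟩: (0.9235 + 0.3835)/(2√2) = 0.4621
|110⟩: (-0.9235 - 0.3835)/(2√2) = -0.4621
|111⟩: (0.9235 + 0.3835)/(2√2) = 0.4621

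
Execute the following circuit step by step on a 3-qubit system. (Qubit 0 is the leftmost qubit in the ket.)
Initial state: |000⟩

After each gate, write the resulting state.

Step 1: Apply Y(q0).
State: i|100⟩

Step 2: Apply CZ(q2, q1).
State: i|100⟩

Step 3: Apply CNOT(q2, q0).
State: i|100⟩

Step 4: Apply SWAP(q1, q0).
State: i|010⟩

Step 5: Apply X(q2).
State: i|011⟩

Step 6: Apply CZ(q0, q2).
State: i|011⟩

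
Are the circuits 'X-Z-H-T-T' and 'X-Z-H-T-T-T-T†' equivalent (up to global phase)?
Yes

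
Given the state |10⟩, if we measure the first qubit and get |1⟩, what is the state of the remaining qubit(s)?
|0⟩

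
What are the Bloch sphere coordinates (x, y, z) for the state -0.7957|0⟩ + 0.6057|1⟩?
(-0.9639, 0, 0.2663)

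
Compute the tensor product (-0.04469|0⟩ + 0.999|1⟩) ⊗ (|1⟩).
-0.04469|01⟩ + 0.999|11⟩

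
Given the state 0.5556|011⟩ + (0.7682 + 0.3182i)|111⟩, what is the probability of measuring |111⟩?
0.6914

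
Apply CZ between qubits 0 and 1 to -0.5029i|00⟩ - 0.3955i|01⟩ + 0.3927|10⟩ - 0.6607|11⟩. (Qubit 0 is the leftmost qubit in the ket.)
-0.5029i|00⟩ - 0.3955i|01⟩ + 0.3927|10⟩ + 0.6607|11⟩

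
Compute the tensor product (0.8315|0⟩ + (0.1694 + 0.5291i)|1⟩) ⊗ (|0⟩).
0.8315|00⟩ + (0.1694 + 0.5291i)|10⟩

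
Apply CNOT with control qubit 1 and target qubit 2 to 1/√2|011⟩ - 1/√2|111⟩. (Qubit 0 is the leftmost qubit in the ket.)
1/√2|010⟩ - 1/√2|110⟩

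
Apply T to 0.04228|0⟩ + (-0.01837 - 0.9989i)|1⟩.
0.04228|0⟩ + (0.6933 - 0.7193i)|1⟩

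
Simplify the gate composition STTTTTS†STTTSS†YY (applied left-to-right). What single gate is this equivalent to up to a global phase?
S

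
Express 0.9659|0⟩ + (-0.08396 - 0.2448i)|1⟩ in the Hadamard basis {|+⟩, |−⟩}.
(0.6236 - 0.1731i)|+⟩ + (0.7424 + 0.1731i)|−⟩

With |ψ⟩ = α|0⟩ + β|1⟩, the Hadamard-basis coefficients are ⟨+|ψ⟩ = (α + β)/√2 and ⟨−|ψ⟩ = (α − β)/√2.
Here α = 0.9659, β = (-0.08396 - 0.2448i): (α + β)/√2 = (0.6236 - 0.1731i), (α − β)/√2 = (0.7424 + 0.1731i).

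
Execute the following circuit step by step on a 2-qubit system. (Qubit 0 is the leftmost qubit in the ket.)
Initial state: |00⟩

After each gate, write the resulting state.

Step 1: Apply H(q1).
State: 1/√2|00⟩ + 1/√2|01⟩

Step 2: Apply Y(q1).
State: -(1/√2)i|00⟩ + (1/√2)i|01⟩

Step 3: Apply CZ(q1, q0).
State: -(1/√2)i|00⟩ + (1/√2)i|01⟩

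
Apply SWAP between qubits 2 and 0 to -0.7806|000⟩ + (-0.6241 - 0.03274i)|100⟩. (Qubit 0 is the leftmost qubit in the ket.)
-0.7806|000⟩ + (-0.6241 - 0.03274i)|001⟩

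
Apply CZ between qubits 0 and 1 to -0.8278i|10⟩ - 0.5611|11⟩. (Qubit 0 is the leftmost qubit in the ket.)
-0.8278i|10⟩ + 0.5611|11⟩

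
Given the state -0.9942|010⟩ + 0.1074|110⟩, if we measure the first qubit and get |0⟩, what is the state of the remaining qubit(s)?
-|10⟩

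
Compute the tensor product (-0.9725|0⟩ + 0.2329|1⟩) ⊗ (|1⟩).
-0.9725|01⟩ + 0.2329|11⟩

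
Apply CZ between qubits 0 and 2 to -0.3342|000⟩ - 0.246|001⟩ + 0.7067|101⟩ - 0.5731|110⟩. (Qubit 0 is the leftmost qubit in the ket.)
-0.3342|000⟩ - 0.246|001⟩ - 0.7067|101⟩ - 0.5731|110⟩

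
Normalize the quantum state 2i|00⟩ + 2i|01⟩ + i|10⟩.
0.6667i|00⟩ + 0.6667i|01⟩ + 0.3333i|10⟩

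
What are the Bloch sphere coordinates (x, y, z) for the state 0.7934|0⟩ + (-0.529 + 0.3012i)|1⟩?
(-0.8394, 0.4779, 0.2589)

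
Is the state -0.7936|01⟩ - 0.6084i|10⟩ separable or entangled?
Entangled

Writing the state as a|00⟩ + b|01⟩ + c|10⟩ + d|11⟩, it is a product state iff ad − bc = 0.
Here (a, b, c, d) = (0, -0.7936, -0.6084i, 0): ad − bc = (0)(0) − (-0.7936)(-0.6084i) = -0.4828i ≠ 0, so the state is entangled.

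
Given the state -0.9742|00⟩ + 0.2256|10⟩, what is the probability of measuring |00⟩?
0.9491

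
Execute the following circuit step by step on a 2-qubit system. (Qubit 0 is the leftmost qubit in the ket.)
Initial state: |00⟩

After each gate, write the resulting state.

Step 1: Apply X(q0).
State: |10⟩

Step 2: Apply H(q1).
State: 1/√2|10⟩ + 1/√2|11⟩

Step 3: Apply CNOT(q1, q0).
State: 1/√2|01⟩ + 1/√2|10⟩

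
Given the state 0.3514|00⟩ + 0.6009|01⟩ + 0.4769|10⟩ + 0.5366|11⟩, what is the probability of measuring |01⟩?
0.3611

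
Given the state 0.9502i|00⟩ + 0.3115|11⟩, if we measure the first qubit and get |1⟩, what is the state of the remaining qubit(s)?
|1⟩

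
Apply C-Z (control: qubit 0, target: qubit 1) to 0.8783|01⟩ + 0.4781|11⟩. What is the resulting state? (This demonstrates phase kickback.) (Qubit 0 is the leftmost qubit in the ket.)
0.8783|01⟩ - 0.4781|11⟩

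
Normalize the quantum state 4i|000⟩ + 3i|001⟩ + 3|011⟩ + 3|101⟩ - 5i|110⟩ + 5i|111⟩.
0.4148i|000⟩ + 0.3111i|001⟩ + 0.3111|011⟩ + 0.3111|101⟩ - 0.5185i|110⟩ + 0.5185i|111⟩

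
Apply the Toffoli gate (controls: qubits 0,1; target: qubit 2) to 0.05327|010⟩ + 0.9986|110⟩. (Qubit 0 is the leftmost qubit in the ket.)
0.05327|010⟩ + 0.9986|111⟩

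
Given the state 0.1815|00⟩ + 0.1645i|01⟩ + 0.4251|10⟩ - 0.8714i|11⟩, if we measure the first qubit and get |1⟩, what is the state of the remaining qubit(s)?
0.4384|0⟩ - 0.8988i|1⟩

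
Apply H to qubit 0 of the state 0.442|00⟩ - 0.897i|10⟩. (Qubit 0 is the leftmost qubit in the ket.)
(0.3125 - 0.6343i)|00⟩ + (0.3125 + 0.6343i)|10⟩

H on qubit 0 mixes each pair of kets that differ only in qubit 0: amplitudes (a, b) of (|…0…⟩, |…1…⟩) become ((a + b)/√2, (a − b)/√2). Kets absent from the input have amplitude 0.
(|00⟩, |10⟩): (a, b) = (0.442, -0.897i) → ((0.3125 - 0.6343i), (0.3125 + 0.6343i))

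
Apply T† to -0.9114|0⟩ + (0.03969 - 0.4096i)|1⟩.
-0.9114|0⟩ + (-0.2616 - 0.3177i)|1⟩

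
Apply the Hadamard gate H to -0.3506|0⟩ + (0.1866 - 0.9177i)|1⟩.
(-0.116 - 0.6489i)|0⟩ + (-0.3799 + 0.6489i)|1⟩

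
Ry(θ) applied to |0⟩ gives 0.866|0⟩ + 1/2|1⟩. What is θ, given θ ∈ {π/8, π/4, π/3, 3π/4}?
π/3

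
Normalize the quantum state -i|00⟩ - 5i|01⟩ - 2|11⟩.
-0.1826i|00⟩ - 0.9129i|01⟩ - 0.3651|11⟩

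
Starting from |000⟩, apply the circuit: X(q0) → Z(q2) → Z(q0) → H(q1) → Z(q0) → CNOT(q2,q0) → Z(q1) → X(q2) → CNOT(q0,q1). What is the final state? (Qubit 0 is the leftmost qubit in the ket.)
-1/√2|101⟩ + 1/√2|111⟩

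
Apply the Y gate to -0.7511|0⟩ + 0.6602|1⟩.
-0.6602i|0⟩ - 0.7511i|1⟩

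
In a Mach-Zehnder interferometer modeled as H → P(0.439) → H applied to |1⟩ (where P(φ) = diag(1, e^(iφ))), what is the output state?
(0.04741 - 0.2125i)|0⟩ + (0.9526 + 0.2125i)|1⟩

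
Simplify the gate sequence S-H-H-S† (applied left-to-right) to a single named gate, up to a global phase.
I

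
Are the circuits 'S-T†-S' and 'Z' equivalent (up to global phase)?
No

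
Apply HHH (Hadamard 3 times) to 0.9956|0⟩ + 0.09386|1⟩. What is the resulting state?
0.7704|0⟩ + 0.6376|1⟩

H² = I, so H^3 = H: a single Hadamard. With (a, b) = (0.9956, 0.09386), H gives ((a + b)/√2, (a − b)/√2) = (0.7704, 0.6376).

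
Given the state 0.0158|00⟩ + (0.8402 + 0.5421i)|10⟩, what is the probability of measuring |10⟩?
0.9998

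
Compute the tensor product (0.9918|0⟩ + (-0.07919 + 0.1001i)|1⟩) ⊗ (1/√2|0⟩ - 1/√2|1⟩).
0.7013|00⟩ - 0.7013|01⟩ + (-0.056 + 0.07078i)|10⟩ + (0.056 - 0.07078i)|11⟩

amp(|b₁b₂…⟩) = product of the factor amplitudes for bits b₁, b₂, …; only kets whose every factor amplitude is nonzero survive.
|00⟩: (0.9918)(1/√2) = 0.7013
|01⟩: (0.9918)(-1/√2) = -0.7013
|10⟩: (-0.07919 + 0.1001i)(1/√2) = (-0.056 + 0.07078i)
|11⟩: (-0.07919 + 0.1001i)(-1/√2) = (0.056 - 0.07078i)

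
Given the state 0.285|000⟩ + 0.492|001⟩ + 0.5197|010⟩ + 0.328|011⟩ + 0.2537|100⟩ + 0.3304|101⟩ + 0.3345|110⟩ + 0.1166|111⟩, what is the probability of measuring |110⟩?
0.1119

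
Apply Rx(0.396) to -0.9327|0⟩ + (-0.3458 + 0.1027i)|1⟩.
(-0.8943 + 0.06802i)|0⟩ + (-0.339 + 0.2842i)|1⟩

Rx(0.396) = [[cos(θ/2), −i·sin(θ/2)], [−i·sin(θ/2), cos(θ/2)]]; θ = 0.396, cos(θ/2) ≈ 0.980462, sin(θ/2) ≈ 0.196709.
With a = amp(|0⟩) = -0.9327 and b = amp(|1⟩) = (-0.3458 + 0.1027i):
new amp(|0⟩) = (0.980462)·a + (-0.196709i)·b = (-0.8943 + 0.06802i)
new amp(|1⟩) = (-0.196709i)·a + (0.980462)·b = (-0.339 + 0.2842i)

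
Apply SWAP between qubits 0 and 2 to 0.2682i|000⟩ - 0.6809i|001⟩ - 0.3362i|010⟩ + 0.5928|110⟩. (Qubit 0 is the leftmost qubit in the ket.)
0.2682i|000⟩ - 0.3362i|010⟩ + 0.5928|011⟩ - 0.6809i|100⟩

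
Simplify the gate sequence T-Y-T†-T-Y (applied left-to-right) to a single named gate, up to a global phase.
T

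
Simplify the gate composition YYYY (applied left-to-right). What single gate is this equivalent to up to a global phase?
I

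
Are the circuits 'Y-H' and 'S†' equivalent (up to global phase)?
No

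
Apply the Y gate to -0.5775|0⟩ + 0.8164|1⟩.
-0.8164i|0⟩ - 0.5775i|1⟩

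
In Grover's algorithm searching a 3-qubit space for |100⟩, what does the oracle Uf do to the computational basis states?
Uf|x⟩ = -|x⟩ if x = 100, else |x⟩ (phase flip on target)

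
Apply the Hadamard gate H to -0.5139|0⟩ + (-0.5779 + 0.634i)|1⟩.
(-0.772 + 0.4483i)|0⟩ + (0.04525 - 0.4483i)|1⟩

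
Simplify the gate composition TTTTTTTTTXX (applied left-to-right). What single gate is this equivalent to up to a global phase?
T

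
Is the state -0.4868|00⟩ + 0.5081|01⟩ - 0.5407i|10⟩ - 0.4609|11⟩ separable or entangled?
Entangled

Writing the state as a|00⟩ + b|01⟩ + c|10⟩ + d|11⟩, it is a product state iff ad − bc = 0.
Here (a, b, c, d) = (-0.4868, 0.5081, -0.5407i, -0.4609): ad − bc = (-0.4868)(-0.4609) − (0.5081)(-0.5407i) = (0.2244 + 0.2747i) ≠ 0, so the state is entangled.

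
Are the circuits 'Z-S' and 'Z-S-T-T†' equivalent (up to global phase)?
Yes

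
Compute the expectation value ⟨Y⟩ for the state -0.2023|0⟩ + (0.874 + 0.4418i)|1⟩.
-0.1788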